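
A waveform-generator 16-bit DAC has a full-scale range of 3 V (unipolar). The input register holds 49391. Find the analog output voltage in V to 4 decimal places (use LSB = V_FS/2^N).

LSB = 3 V / 2^16 = 45.78 µV.
V_out = 0 + 49391 × 4.57764e-05 V = 2.26094 V.

2.2609 V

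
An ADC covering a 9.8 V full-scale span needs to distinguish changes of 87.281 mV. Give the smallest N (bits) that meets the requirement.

7 bits

Number of steps required ≥ 9.8 V / 87.281 mV = 112.28.
Need 2^N ≥ 112.28; 2^6 = 64, 2^7 = 128.
Minimum N = 7.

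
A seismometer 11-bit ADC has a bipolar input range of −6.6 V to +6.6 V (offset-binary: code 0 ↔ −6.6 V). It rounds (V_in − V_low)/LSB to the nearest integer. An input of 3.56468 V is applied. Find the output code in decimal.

code 1577

Full-scale span = 13.2 V; LSB = 13.2/2^11 = 6.445 mV.
(V_in − V_low)/LSB = (3.56468 − (−6.6)) / 0.00644531 = 1577.066.
So the output code is 1577.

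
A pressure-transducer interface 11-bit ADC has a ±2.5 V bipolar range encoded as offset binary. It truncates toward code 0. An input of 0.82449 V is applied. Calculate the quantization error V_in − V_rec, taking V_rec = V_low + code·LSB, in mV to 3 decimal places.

Step size: 5 V ÷ 2^11 = 2.441 mV.
(0.82449 − (−2.5))/0.00244141 = 1361.7111; ⌊·⌋ gives code 1361.
V_rec = (−2.5) + 1361·0.00244141 = 0.82275391 V.
Difference: 0.00173609 V → 1.736 mV.

1.736 mV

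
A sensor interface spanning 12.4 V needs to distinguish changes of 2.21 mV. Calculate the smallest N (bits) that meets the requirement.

13 bits

Number of steps required ≥ 12.4 V / 2.21 mV = 5610.86.
Need 2^N ≥ 5610.86; 2^12 = 4096, 2^13 = 8192.
Minimum N = 13.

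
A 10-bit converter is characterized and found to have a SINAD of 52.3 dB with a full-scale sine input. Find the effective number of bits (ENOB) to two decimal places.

ENOB = (SINAD − 1.76) / 6.02 = (52.3 − 1.76)/6.02 = 8.395.

8.40 bits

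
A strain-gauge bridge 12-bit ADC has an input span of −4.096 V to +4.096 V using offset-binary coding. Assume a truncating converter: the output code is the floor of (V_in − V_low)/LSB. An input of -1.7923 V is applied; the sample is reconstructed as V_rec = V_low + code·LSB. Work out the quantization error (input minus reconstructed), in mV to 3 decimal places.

1.700 mV

LSB = 8.192/2^12 = 2.000 mV.
Scaled input = 1151.8500 LSBs, so code = 1151.
Reconstructed: -1.794 V.
Difference: 0.0017 V → 1.700 mV.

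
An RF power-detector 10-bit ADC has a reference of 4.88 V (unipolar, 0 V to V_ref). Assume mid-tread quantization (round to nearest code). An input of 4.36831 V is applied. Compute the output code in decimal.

code 917

LSB = 4.88 V / 1024 = 4.766 mV.
Input sits at 916.629 steps above V_low.
round(916.629) = 917.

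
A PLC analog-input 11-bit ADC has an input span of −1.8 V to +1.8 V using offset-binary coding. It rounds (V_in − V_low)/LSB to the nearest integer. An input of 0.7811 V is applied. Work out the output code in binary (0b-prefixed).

Full-scale span = 3.6 V; LSB = 3.6/2^11 = 1.758 mV.
(0.7811 − (−1.8)) / 0.00175781 = 1468.359 LSBs.
round(1468.359) = 1468.
In binary (0b-prefixed): 0b10110111100.

code 0b10110111100 (decimal 1468)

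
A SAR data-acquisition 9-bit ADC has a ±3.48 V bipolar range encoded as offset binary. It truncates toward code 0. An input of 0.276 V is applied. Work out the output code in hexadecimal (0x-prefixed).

Full-scale span = 6.96 V; LSB = 6.96/2^9 = 13.594 mV.
Input sits at 276.303 steps above V_low.
Floor → code 276.
In hexadecimal (0x-prefixed): 0x114.

code 0x114 (decimal 276)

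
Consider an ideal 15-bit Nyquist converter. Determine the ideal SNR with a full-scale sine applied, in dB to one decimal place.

SNR ≈ 6.02·N + 1.76 dB = 6.02·15 + 1.76 = 92.06 dB.

92.1 dB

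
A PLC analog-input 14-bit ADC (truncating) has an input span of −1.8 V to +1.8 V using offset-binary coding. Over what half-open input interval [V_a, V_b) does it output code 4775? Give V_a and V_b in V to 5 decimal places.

[-0.75081 V, -0.75059 V)

LSB = 3.6/2^14 = 219.73 µV.
V_a = V_low + 4775·LSB = -0.750806 V; V_b = V_low + 4776·LSB = -0.750586 V.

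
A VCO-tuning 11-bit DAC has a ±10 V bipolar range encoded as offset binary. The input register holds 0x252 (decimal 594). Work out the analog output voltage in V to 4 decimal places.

-4.1992 V

LSB = 20 V / 2^11 = 9.766 mV.
Code 0x252 = 594 decimal.
V_out = (−10) + 594 × 0.00976562 V = -4.19922 V.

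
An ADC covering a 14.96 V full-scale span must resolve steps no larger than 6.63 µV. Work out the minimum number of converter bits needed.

22 bits

Number of steps required ≥ 14.96 V / 6.63 µV = 2256410.26.
Need 2^N ≥ 2256410.26; 2^21 = 2097152, 2^22 = 4194304.
Minimum N = 22.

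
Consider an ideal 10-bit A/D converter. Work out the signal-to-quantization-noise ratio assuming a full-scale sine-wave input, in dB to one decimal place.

SNR ≈ 6.02·N + 1.76 dB = 6.02·10 + 1.76 = 61.96 dB.

62.0 dB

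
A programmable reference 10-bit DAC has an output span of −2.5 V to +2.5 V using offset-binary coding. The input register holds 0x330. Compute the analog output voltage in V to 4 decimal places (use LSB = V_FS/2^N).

LSB = 5 V / 2^10 = 4.883 mV.
Code 0x330 = 816 decimal.
V_out = (−2.5) + 816 × 0.00488281 V = 1.48438 V.

1.4844 V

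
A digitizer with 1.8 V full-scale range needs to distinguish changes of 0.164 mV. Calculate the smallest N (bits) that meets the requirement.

14 bits

Number of steps required ≥ 1.8 V / 0.164 mV = 10975.61.
Need 2^N ≥ 10975.61; 2^13 = 8192, 2^14 = 16384.
Minimum N = 14.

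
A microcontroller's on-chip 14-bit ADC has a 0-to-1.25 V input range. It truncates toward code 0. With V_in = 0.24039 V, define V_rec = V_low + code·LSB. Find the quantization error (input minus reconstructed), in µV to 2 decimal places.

64.07 µV

Step size: 1.25 V ÷ 2^14 = 76.29 µV.
(0.24039 − 0)/7.62939e-05 = 3150.8398; ⌊·⌋ gives code 3150.
Reconstructed: 0.24032593 V.
Difference: 6.40723e-05 V → 64.07 µV.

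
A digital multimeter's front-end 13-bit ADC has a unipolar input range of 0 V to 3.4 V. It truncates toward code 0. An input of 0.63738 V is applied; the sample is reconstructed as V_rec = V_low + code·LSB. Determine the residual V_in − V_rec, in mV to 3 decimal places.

0.295 mV

LSB = 3.4/2^13 = 415.04 µV.
Scaled input = 1535.7109 LSBs, so code = 1535.
Reconstructed: 0.63708496 V.
Difference: 0.000295039 V → 0.295 mV.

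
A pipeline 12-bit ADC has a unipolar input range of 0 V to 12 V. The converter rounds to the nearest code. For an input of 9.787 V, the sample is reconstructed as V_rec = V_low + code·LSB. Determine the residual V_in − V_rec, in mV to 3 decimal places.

-1.086 mV

One LSB is 12 V / 4096 = 2.930 mV.
(V_in − V_low)/LSB = (9.787 − 0)/0.00292969 = 3340.6293 → code 3341 (round).
V_rec = 0 + 3341·0.00292969 = 9.7880859 V.
V_in − V_rec = -0.00108594 V = -1.086 mV.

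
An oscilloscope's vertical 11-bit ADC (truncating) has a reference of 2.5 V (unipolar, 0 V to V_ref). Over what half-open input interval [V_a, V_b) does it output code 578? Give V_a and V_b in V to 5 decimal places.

LSB = 2.5/2^11 = 1.221 mV.
V_a = V_low + 578·LSB = 0.705566 V; V_b = V_low + 579·LSB = 0.706787 V.

[0.70557 V, 0.70679 V)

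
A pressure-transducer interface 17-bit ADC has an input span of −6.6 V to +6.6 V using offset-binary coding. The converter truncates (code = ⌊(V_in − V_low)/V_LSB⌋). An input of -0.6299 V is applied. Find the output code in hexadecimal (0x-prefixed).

code 0xE791 (decimal 59281)

LSB = 13.2 V / 131072 = 100.71 µV.
(-0.6299 − (−6.6)) / 0.000100708 = 59281.284 LSBs.
So the output code is 59281.
In hexadecimal (0x-prefixed): 0xE791.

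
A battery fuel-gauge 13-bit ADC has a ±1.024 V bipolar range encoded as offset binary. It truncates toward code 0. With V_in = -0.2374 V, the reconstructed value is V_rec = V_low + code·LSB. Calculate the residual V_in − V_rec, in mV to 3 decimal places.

0.100 mV

Step size: 2.048 V ÷ 2^13 = 250.00 µV.
(V_in − V_low)/LSB = (-0.2374 − (−1.024))/0.00025 = 3146.4000 → code 3146 (floor).
V_rec = (−1.024) + 3146·0.00025 = -0.2375 V.
V_in − V_rec = 0.0001 V = 0.100 mV.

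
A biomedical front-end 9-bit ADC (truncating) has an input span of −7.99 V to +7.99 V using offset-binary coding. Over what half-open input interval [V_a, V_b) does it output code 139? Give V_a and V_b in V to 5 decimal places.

[-3.65168 V, -3.62047 V)

LSB = 15.98/2^9 = 31.211 mV.
V_a = V_low + 139·LSB = -3.65168 V; V_b = V_low + 140·LSB = -3.62047 V.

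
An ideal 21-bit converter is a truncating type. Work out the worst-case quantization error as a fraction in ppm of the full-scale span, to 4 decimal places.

0.4768 ppm

Truncating → worst-case error = 1 LSB = V_FS/2^21, so 1e+06/2097152 = 0.476837 ppm of full scale.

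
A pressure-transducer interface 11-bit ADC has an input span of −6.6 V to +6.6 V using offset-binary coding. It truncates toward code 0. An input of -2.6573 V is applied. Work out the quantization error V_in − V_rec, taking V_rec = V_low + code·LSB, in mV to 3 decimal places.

4.614 mV

One LSB is 13.2 V / 2048 = 6.445 mV.
(V_in − V_low)/LSB = (-2.6573 − (−6.6))/0.00644531 = 611.7159 → code 611 (floor).
Code 611 maps back to (−6.6) + 611×0.00644531 V = -2.6619141 V.
Error = -2.6573 − (−2.6619141) = 0.00461406 V = 4.614 mV.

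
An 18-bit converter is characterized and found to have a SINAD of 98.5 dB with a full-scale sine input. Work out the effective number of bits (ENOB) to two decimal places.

ENOB = (SINAD − 1.76) / 6.02 = (98.5 − 1.76)/6.02 = 16.070.

16.07 bits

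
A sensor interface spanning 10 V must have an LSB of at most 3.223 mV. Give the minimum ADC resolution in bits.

12 bits

Number of steps required ≥ 10 V / 3.223 mV = 3102.70.
Need 2^N ≥ 3102.70; 2^11 = 2048, 2^12 = 4096.
Minimum N = 12.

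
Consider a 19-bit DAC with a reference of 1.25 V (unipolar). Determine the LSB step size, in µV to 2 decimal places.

Full-scale span = 1.25 V.
LSB = 1.25 / 2^19 = 1.25 / 524288 = 2.38419e-06 V = 2.38 µV.

2.38 µV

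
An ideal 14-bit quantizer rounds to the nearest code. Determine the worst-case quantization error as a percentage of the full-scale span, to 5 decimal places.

Rounding → worst-case error = ½ LSB = V_FS/2^15, so 100/32768 = 0.00305176 % of full scale.

0.00305 %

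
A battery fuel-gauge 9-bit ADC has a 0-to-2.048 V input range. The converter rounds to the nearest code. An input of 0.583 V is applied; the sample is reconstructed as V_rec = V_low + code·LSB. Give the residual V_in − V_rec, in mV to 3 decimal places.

-1.000 mV

LSB = 2.048/2^9 = 4.000 mV.
(V_in − V_low)/LSB = (0.583 − 0)/0.004 = 145.7500 → code 146 (round).
Reconstructed: 0.584 V.
Difference: -0.001 V → -1.000 mV.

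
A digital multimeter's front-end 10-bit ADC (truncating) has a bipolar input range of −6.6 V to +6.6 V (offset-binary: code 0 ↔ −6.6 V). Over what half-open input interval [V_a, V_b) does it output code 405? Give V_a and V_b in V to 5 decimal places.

[-1.37930 V, -1.36641 V)

LSB = 13.2/2^10 = 12.891 mV.
V_a = V_low + 405·LSB = -1.3793 V; V_b = V_low + 406·LSB = -1.36641 V.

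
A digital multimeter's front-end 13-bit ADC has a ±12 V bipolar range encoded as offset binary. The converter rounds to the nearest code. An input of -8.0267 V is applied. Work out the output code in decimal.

code 1356

Full-scale span = 24 V; LSB = 24/2^13 = 2.930 mV.
(-8.0267 − (−12)) / 0.00292969 = 1356.220 LSBs.
round(1356.220) = 1356.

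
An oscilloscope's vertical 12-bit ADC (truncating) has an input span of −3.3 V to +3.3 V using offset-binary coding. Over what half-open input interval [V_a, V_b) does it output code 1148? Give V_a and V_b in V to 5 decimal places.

LSB = 6.6/2^12 = 1.611 mV.
V_a = V_low + 1148·LSB = -1.4502 V; V_b = V_low + 1149·LSB = -1.44858 V.

[-1.45020 V, -1.44858 V)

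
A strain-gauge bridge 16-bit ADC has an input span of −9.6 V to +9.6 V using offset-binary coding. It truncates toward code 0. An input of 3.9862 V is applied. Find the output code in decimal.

Full-scale span = 19.2 V; LSB = 19.2/2^16 = 292.97 µV.
Input sits at 46374.229 steps above V_low.
So the output code is 46374.

code 46374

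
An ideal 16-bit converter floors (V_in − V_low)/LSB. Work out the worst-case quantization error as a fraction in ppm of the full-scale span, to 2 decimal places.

Truncating → worst-case error = 1 LSB = V_FS/2^16, so 1e+06/65536 = 15.2588 ppm of full scale.

15.26 ppm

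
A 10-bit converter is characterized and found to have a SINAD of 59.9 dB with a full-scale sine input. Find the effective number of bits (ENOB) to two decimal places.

ENOB = (SINAD − 1.76) / 6.02 = (59.9 − 1.76)/6.02 = 9.658.

9.66 bits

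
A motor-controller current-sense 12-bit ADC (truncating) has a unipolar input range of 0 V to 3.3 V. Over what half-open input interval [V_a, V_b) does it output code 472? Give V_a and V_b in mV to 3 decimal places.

LSB = 3.3/2^12 = 0.806 mV.
V_a = V_low + 472·LSB = 0.380273 V; V_b = V_low + 473·LSB = 0.381079 V.

[380.273 mV, 381.079 mV)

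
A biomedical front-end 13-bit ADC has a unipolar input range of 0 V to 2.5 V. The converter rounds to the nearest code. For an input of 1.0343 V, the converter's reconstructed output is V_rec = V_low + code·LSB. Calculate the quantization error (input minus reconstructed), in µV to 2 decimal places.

59.28 µV

One LSB is 2.5 V / 8192 = 305.18 µV.
(1.0343 − 0)/0.000305176 = 3389.1942; round gives code 3389.
Code 3389 maps back to 0 + 3389×0.000305176 V = 1.0342407 V.
Error = 1.0343 − 1.0342407 = 5.92773e-05 V = 59.28 µV.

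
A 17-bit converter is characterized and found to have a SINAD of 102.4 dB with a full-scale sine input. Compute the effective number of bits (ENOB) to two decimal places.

16.72 bits

ENOB = (SINAD − 1.76) / 6.02 = (102.4 − 1.76)/6.02 = 16.718.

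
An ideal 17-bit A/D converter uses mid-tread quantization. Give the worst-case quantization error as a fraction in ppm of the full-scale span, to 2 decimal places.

Rounding → worst-case error = ½ LSB = V_FS/2^18, so 1e+06/262144 = 3.8147 ppm of full scale.

3.81 ppm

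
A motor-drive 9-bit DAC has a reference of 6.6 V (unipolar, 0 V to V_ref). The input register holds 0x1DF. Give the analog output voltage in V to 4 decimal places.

6.1746 V

LSB = 6.6 V / 2^9 = 12.891 mV.
Code 0x1DF = 479 decimal.
V_out = 0 + 479 × 0.0128906 V = 6.17461 V.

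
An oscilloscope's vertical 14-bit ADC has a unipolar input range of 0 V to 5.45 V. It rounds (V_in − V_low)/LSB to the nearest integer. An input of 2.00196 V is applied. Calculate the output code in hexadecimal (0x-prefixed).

code 0x1782 (decimal 6018)

Full-scale span = 5.45 V; LSB = 5.45/2^14 = 332.64 µV.
(2.00196 − 0) / 0.000332642 = 6018.369 LSBs.
Round → code 6018.
In hexadecimal (0x-prefixed): 0x1782.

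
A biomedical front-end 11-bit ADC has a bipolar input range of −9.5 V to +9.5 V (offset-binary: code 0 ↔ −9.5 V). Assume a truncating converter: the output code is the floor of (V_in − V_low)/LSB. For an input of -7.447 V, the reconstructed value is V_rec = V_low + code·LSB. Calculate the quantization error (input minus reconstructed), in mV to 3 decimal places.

2.707 mV

LSB = 19/2^11 = 9.277 mV.
Scaled input = 221.2918 LSBs, so code = 221.
V_rec = (−9.5) + 221·0.00927734 = -7.449707 V.
Difference: 0.00270703 V → 2.707 mV.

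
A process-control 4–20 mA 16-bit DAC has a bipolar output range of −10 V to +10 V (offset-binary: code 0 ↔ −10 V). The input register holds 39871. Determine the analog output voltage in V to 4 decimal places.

LSB = 20 V / 2^16 = 305.18 µV.
V_out = (−10) + 39871 × 0.000305176 V = 2.16766 V.

2.1677 V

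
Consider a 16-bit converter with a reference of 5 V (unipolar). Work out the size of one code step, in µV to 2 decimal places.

Full-scale span = 5 V.
LSB = 5 / 2^16 = 5 / 65536 = 7.62939e-05 V = 76.29 µV.

76.29 µV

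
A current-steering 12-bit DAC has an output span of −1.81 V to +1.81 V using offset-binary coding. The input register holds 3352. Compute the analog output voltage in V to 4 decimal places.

1.1525 V

LSB = 3.62 V / 2^12 = 0.884 mV.
V_out = (−1.81) + 3352 × 0.000883789 V = 1.15246 V.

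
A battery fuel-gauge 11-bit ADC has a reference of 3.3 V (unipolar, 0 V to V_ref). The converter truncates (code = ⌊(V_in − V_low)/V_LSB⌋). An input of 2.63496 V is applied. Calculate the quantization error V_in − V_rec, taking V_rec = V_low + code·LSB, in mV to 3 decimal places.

0.439 mV

LSB = 3.3/2^11 = 1.611 mV.
Scaled input = 1635.2721 LSBs, so code = 1635.
Reconstructed: 2.6345215 V.
Error = 2.63496 − 2.6345215 = 0.000438516 V = 0.439 mV.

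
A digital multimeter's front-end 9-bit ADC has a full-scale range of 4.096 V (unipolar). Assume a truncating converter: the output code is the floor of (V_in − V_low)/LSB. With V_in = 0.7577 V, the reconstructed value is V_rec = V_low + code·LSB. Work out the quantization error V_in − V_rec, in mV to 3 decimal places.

One LSB is 4.096 V / 512 = 8.000 mV.
Scaled input = 94.7125 LSBs, so code = 94.
V_rec = 0 + 94·0.008 = 0.752 V.
Difference: 0.0057 V → 5.700 mV.

5.700 mV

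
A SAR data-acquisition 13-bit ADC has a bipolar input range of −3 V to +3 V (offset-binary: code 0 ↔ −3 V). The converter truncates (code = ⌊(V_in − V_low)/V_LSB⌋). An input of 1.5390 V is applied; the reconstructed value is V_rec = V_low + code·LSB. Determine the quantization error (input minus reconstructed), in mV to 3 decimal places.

One LSB is 6 V / 8192 = 0.732 mV.
(V_in − V_low)/LSB = (1.5390 − (−3))/0.000732422 = 6197.2480 → code 6197 (floor).
Reconstructed: 1.5388184 V.
Error = 1.5390 − 1.5388184 = 0.000181641 V = 0.182 mV.

0.182 mV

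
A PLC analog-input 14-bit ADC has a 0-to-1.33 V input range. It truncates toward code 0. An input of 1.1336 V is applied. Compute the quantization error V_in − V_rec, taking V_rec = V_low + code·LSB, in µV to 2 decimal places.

One LSB is 1.33 V / 16384 = 81.18 µV.
(V_in − V_low)/LSB = (1.1336 − 0)/8.11768e-05 = 13964.5883 → code 13964 (floor).
V_rec = 0 + 13964·8.11768e-05 = 1.1335522 V.
Difference: 4.77539e-05 V → 47.75 µV.

47.75 µV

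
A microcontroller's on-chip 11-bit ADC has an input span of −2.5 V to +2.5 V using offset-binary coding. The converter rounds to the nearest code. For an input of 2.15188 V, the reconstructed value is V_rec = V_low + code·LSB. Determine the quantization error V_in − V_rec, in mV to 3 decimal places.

1.001 mV

One LSB is 5 V / 2048 = 2.441 mV.
(2.15188 − (−2.5))/0.00244141 = 1905.4100; round gives code 1905.
V_rec = (−2.5) + 1905·0.00244141 = 2.1508789 V.
Error = 2.15188 − 2.1508789 = 0.00100109 V = 1.001 mV.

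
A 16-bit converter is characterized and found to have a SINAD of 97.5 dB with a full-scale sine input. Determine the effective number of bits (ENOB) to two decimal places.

ENOB = (SINAD − 1.76) / 6.02 = (97.5 − 1.76)/6.02 = 15.904.

15.90 bits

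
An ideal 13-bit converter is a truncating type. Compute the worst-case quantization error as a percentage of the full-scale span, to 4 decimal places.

Truncating → worst-case error = 1 LSB = V_FS/2^13, so 100/8192 = 0.012207 % of full scale.

0.0122 %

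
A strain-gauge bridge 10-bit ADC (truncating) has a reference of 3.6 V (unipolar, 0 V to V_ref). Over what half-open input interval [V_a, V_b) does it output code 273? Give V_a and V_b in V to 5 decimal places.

LSB = 3.6/2^10 = 3.516 mV.
V_a = V_low + 273·LSB = 0.959766 V; V_b = V_low + 274·LSB = 0.963281 V.

[0.95977 V, 0.96328 V)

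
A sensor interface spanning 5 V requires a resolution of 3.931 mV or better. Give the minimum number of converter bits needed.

Number of steps required ≥ 5 V / 3.931 mV = 1271.94.
Need 2^N ≥ 1271.94; 2^10 = 1024, 2^11 = 2048.
Minimum N = 11.

11 bits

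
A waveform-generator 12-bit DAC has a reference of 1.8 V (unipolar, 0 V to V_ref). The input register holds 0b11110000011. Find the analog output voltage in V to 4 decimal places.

LSB = 1.8 V / 2^12 = 439.45 µV.
Code 0b11110000011 = 1923 decimal.
V_out = 0 + 1923 × 0.000439453 V = 0.845068 V.

0.8451 V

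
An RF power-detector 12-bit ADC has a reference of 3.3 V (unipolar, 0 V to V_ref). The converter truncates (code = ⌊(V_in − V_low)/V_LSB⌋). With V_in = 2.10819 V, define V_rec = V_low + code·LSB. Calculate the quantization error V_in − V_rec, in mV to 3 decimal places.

Step size: 3.3 V ÷ 2^12 = 0.806 mV.
Scaled input = 2616.7110 LSBs, so code = 2616.
Reconstructed: 2.1076172 V.
V_in − V_rec = 0.000572812 V = 0.573 mV.

0.573 mV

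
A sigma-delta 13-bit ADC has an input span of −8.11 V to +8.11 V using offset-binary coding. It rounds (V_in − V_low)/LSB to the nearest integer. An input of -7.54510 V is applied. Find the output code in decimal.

LSB = 16.22 V / 8192 = 1.980 mV.
(-7.54510 − (−8.11)) / 0.00197998 = 285.306 LSBs.
Round → code 285.

code 285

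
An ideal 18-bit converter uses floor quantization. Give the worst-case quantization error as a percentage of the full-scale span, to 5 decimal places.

0.00038 %

Truncating → worst-case error = 1 LSB = V_FS/2^18, so 100/262144 = 0.00038147 % of full scale.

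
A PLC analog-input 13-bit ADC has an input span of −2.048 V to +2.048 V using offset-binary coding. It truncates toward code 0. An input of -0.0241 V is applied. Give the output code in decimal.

code 4047

Full-scale span = 4.096 V; LSB = 4.096/2^13 = 0.500 mV.
(V_in − V_low)/LSB = (-0.0241 − (−2.048)) / 0.0005 = 4047.800.
Floor → code 4047.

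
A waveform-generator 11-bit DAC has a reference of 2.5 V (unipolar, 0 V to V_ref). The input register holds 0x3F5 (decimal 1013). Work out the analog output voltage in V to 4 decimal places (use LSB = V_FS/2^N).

LSB = 2.5 V / 2^11 = 1.221 mV.
Code 0x3F5 = 1013 decimal.
V_out = 0 + 1013 × 0.0012207 V = 1.23657 V.

1.2366 V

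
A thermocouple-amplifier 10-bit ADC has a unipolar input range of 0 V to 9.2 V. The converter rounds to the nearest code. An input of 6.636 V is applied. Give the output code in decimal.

With 1024 levels over 9.2 V, one step is 8.984 mV.
Input sits at 738.616 steps above V_low.
Round → code 739.

code 739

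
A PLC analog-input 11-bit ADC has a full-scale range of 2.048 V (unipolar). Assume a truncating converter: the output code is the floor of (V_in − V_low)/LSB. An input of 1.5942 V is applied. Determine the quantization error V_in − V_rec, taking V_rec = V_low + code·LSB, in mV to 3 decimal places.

0.200 mV

LSB = 2.048/2^11 = 1.000 mV.
(1.5942 − 0)/0.001 = 1594.2000; ⌊·⌋ gives code 1594.
Code 1594 maps back to 0 + 1594×0.001 V = 1.594 V.
V_in − V_rec = 0.0002 V = 0.200 mV.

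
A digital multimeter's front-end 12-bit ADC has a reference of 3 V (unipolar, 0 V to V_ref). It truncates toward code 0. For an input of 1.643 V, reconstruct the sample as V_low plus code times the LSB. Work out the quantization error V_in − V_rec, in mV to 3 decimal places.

LSB = 3/2^12 = 0.732 mV.
(V_in − V_low)/LSB = (1.643 − 0)/0.000732422 = 2243.2427 → code 2243 (floor).
Code 2243 maps back to 0 + 2243×0.000732422 V = 1.6428223 V.
V_in − V_rec = 0.000177734 V = 0.178 mV.

0.178 mV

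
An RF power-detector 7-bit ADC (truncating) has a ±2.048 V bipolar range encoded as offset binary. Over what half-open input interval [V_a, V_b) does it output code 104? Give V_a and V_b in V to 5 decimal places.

LSB = 4.096/2^7 = 32.000 mV.
V_a = V_low + 104·LSB = 1.28 V; V_b = V_low + 105·LSB = 1.312 V.

[1.28000 V, 1.31200 V)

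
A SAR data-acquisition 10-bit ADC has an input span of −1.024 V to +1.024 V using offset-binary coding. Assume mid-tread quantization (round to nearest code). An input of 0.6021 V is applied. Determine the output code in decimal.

code 813

Full-scale span = 2.048 V; LSB = 2.048/2^10 = 2.000 mV.
(0.6021 − (−1.024)) / 0.002 = 813.050 LSBs.
So the output code is 813.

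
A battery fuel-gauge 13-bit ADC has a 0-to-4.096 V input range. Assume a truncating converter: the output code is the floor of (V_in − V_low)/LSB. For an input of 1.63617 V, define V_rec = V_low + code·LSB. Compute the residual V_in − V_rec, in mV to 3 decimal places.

LSB = 4.096/2^13 = 0.500 mV.
(V_in − V_low)/LSB = (1.63617 − 0)/0.0005 = 3272.3400 → code 3272 (floor).
Code 3272 maps back to 0 + 3272×0.0005 V = 1.636 V.
V_in − V_rec = 0.00017 V = 0.170 mV.

0.170 mV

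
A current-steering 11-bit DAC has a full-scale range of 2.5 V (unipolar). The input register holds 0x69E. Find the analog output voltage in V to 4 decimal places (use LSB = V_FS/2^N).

LSB = 2.5 V / 2^11 = 1.221 mV.
Code 0x69E = 1694 decimal.
V_out = 0 + 1694 × 0.0012207 V = 2.06787 V.

2.0679 V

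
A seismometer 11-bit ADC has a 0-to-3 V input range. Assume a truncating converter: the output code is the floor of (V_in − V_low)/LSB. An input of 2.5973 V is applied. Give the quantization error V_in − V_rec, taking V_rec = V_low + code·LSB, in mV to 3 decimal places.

0.132 mV

One LSB is 3 V / 2048 = 1.465 mV.
Scaled input = 1773.0901 LSBs, so code = 1773.
Code 1773 maps back to 0 + 1773×0.00146484 V = 2.597168 V.
Difference: 0.000132031 V → 0.132 mV.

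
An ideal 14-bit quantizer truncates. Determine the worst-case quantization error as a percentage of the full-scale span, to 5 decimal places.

Truncating → worst-case error = 1 LSB = V_FS/2^14, so 100/16384 = 0.00610352 % of full scale.

0.00610 %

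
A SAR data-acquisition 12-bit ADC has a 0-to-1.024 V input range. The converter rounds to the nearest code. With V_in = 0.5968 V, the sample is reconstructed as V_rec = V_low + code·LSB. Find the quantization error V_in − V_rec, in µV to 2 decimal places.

One LSB is 1.024 V / 4096 = 250.00 µV.
(0.5968 − 0)/0.00025 = 2387.2000; round gives code 2387.
Code 2387 maps back to 0 + 2387×0.00025 V = 0.59675 V.
Error = 0.5968 − 0.59675 = 5e-05 V = 50.00 µV.

50.00 µV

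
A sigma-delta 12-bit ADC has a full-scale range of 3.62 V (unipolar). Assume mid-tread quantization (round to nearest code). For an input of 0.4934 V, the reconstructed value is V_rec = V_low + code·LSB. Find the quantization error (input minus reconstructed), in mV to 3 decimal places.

LSB = 3.62/2^12 = 0.884 mV.
(0.4934 − 0)/0.000883789 = 558.2780; round gives code 558.
Code 558 maps back to 0 + 558×0.000883789 V = 0.4931543 V.
Difference: 0.000245703 V → 0.246 mV.

0.246 mV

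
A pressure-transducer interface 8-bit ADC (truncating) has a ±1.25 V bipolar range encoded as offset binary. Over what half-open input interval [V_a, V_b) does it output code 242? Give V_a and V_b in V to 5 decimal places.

LSB = 2.5/2^8 = 9.766 mV.
V_a = V_low + 242·LSB = 1.11328 V; V_b = V_low + 243·LSB = 1.12305 V.

[1.11328 V, 1.12305 V)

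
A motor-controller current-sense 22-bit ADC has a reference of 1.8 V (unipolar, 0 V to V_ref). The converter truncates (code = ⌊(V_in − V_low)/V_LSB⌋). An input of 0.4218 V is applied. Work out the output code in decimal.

Full-scale span = 1.8 V; LSB = 1.8/2^22 = 0.43 µV.
(V_in − V_low)/LSB = (0.4218 − 0) / 4.29153e-07 = 982865.237.
⌊·⌋(982865.237) = 982865.

code 982865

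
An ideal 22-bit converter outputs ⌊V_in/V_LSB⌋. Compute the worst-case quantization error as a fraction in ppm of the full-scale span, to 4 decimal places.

Truncating → worst-case error = 1 LSB = V_FS/2^22, so 1e+06/4194304 = 0.238419 ppm of full scale.

0.2384 ppm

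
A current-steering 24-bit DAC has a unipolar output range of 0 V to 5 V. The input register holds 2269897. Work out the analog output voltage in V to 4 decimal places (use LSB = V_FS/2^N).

LSB = 5 V / 2^24 = 0.30 µV.
V_out = 0 + 2269897 × 2.98023e-07 V = 0.676482 V.

0.6765 V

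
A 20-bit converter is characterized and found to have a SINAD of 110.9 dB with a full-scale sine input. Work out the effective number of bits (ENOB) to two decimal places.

ENOB = (SINAD − 1.76) / 6.02 = (110.9 − 1.76)/6.02 = 18.130.

18.13 bits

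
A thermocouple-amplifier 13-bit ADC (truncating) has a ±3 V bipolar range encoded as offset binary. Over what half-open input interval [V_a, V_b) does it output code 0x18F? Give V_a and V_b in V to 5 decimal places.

[-2.70776 V, -2.70703 V)

LSB = 6/2^13 = 0.732 mV.
Code 0x18F = 399 decimal.
V_a = V_low + 399·LSB = -2.70776 V; V_b = V_low + 400·LSB = -2.70703 V.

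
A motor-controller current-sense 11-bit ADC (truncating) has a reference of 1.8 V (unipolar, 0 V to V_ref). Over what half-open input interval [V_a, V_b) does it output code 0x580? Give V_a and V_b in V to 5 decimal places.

LSB = 1.8/2^11 = 0.879 mV.
Code 0x580 = 1408 decimal.
V_a = V_low + 1408·LSB = 1.2375 V; V_b = V_low + 1409·LSB = 1.23838 V.

[1.23750 V, 1.23838 V)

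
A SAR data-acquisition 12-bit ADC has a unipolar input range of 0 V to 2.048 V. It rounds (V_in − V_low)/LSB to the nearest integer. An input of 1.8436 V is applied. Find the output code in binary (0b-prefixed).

code 0b111001100111 (decimal 3687)

LSB = 2.048 V / 4096 = 0.500 mV.
(V_in − V_low)/LSB = (1.8436 − 0) / 0.0005 = 3687.200.
So the output code is 3687.
In binary (0b-prefixed): 0b111001100111.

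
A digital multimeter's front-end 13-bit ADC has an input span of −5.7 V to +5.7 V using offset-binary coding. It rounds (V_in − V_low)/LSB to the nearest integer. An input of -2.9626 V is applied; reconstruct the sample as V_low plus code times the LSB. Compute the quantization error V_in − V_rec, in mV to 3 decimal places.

Step size: 11.4 V ÷ 2^13 = 1.392 mV.
(V_in − V_low)/LSB = (-2.9626 − (−5.7))/0.0013916 = 1967.0860 → code 1967 (round).
Reconstructed: -2.9627197 V.
V_in − V_rec = 0.000119727 V = 0.120 mV.

0.120 mV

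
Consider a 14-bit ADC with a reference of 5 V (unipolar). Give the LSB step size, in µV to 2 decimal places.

Full-scale span = 5 V.
LSB = 5 / 2^14 = 5 / 16384 = 0.000305176 V = 305.18 µV.

305.18 µV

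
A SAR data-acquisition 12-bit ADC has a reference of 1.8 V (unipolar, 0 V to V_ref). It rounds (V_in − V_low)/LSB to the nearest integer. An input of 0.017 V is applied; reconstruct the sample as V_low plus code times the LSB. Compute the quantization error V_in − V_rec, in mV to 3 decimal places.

LSB = 1.8/2^12 = 439.45 µV.
(V_in − V_low)/LSB = (0.017 − 0)/0.000439453 = 38.6844 → code 39 (round).
Code 39 maps back to 0 + 39×0.000439453 V = 0.017138672 V.
Error = 0.017 − 0.017138672 = -0.000138672 V = -0.139 mV.

-0.139 mV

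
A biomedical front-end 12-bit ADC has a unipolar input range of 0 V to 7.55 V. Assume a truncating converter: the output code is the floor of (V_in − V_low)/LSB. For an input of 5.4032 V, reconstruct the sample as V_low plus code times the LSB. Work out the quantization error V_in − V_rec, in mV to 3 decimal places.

One LSB is 7.55 V / 4096 = 1.843 mV.
Scaled input = 2931.3255 LSBs, so code = 2931.
Code 2931 maps back to 0 + 2931×0.00184326 V = 5.4026001 V.
V_in − V_rec = 0.000599902 V = 0.600 mV.

0.600 mV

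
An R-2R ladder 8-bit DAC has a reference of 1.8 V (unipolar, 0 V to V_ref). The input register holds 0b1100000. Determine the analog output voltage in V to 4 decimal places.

LSB = 1.8 V / 2^8 = 7.031 mV.
Code 0b1100000 = 96 decimal.
V_out = 0 + 96 × 0.00703125 V = 0.675 V.

0.6750 V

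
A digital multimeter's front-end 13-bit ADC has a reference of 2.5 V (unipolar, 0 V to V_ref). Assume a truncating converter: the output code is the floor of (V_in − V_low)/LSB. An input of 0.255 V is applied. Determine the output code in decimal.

code 835

LSB = 2.5 V / 8192 = 305.18 µV.
Input sits at 835.584 steps above V_low.
⌊·⌋(835.584) = 835.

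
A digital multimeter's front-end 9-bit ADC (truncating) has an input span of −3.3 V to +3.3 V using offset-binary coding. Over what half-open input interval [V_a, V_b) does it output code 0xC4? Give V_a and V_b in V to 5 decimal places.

[-0.77344 V, -0.76055 V)

LSB = 6.6/2^9 = 12.891 mV.
Code 0xC4 = 196 decimal.
V_a = V_low + 196·LSB = -0.773438 V; V_b = V_low + 197·LSB = -0.760547 V.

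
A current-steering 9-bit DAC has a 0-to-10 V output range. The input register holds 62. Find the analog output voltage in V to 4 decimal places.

LSB = 10 V / 2^9 = 19.531 mV.
V_out = 0 + 62 × 0.0195312 V = 1.21094 V.

1.2109 V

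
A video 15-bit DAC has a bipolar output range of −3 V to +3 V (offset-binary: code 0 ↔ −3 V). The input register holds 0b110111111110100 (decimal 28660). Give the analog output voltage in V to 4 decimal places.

2.2478 V

LSB = 6 V / 2^15 = 183.11 µV.
Code 0b110111111110100 = 28660 decimal.
V_out = (−3) + 28660 × 0.000183105 V = 2.2478 V.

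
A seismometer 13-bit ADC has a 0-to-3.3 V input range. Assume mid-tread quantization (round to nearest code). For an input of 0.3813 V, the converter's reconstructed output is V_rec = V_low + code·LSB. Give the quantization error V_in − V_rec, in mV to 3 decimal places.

-0.182 mV

LSB = 3.3/2^13 = 402.83 µV.
(V_in − V_low)/LSB = (0.3813 − 0)/0.000402832 = 946.5484 → code 947 (round).
Code 947 maps back to 0 + 947×0.000402832 V = 0.38148193 V.
Difference: -0.000181934 V → -0.182 mV.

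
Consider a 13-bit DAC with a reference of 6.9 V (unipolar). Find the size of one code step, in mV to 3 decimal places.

Full-scale span = 6.9 V.
LSB = 6.9 / 2^13 = 6.9 / 8192 = 0.000842285 V = 0.842 mV.

0.842 mV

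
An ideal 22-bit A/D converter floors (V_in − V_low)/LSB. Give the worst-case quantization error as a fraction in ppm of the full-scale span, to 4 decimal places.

Truncating → worst-case error = 1 LSB = V_FS/2^22, so 1e+06/4194304 = 0.238419 ppm of full scale.

0.2384 ppm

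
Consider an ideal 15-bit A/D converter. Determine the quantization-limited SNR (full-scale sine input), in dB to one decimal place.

SNR ≈ 6.02·N + 1.76 dB = 6.02·15 + 1.76 = 92.06 dB.

92.1 dB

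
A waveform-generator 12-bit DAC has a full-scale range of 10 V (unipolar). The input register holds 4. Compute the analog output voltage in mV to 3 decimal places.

9.766 mV

LSB = 10 V / 2^12 = 2.441 mV.
V_out = 0 + 4 × 0.00244141 V = 0.00976562 V.
= 9.766 mV.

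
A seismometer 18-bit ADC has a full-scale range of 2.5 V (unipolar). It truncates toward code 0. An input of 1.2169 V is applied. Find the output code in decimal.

code 127601

Full-scale span = 2.5 V; LSB = 2.5/2^18 = 9.54 µV.
(1.2169 − 0) / 9.53674e-06 = 127601.213 LSBs.
Floor → code 127601.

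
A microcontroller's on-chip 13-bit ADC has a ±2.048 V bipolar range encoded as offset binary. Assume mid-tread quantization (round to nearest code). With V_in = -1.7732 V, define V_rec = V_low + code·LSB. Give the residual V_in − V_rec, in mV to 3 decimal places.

LSB = 4.096/2^13 = 0.500 mV.
Scaled input = 549.6000 LSBs, so code = 550.
Reconstructed: -1.773 V.
Difference: -0.0002 V → -0.200 mV.

-0.200 mV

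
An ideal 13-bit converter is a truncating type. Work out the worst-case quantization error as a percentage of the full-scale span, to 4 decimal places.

Truncating → worst-case error = 1 LSB = V_FS/2^13, so 100/8192 = 0.012207 % of full scale.

0.0122 %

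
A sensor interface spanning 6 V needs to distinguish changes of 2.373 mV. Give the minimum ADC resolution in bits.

Number of steps required ≥ 6 V / 2.373 mV = 2528.45.
Need 2^N ≥ 2528.45; 2^11 = 2048, 2^12 = 4096.
Minimum N = 12.

12 bits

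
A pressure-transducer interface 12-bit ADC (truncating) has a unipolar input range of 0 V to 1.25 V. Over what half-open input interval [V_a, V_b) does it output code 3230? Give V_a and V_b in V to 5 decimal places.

[0.98572 V, 0.98602 V)

LSB = 1.25/2^12 = 305.18 µV.
V_a = V_low + 3230·LSB = 0.985718 V; V_b = V_low + 3231·LSB = 0.986023 V.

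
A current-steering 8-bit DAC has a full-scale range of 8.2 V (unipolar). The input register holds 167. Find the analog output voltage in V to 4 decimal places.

5.3492 V

LSB = 8.2 V / 2^8 = 32.031 mV.
V_out = 0 + 167 × 0.0320312 V = 5.34922 V.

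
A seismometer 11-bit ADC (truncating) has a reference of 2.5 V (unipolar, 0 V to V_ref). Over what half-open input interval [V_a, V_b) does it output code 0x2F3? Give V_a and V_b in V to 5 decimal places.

[0.92163 V, 0.92285 V)

LSB = 2.5/2^11 = 1.221 mV.
Code 0x2F3 = 755 decimal.
V_a = V_low + 755·LSB = 0.921631 V; V_b = V_low + 756·LSB = 0.922852 V.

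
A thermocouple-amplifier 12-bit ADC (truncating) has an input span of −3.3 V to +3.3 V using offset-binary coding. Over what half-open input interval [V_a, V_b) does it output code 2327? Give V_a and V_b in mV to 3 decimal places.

LSB = 6.6/2^12 = 1.611 mV.
V_a = V_low + 2327·LSB = 0.449561 V; V_b = V_low + 2328·LSB = 0.451172 V.

[449.561 mV, 451.172 mV)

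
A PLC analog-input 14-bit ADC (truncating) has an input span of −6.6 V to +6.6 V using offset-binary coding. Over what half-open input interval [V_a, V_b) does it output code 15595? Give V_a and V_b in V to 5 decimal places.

LSB = 13.2/2^14 = 0.806 mV.
V_a = V_low + 15595·LSB = 5.96433 V; V_b = V_low + 15596·LSB = 5.96514 V.

[5.96433 V, 5.96514 V)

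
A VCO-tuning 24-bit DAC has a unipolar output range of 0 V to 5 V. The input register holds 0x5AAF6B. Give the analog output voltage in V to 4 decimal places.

LSB = 5 V / 2^24 = 0.30 µV.
Code 0x5AAF6B = 5943147 decimal.
V_out = 0 + 5943147 × 2.98023e-07 V = 1.7712 V.

1.7712 V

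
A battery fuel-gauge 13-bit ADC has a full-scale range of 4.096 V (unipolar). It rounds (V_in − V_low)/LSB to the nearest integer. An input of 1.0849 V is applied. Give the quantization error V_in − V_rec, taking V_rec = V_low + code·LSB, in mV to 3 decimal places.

-0.100 mV

One LSB is 4.096 V / 8192 = 0.500 mV.
(1.0849 − 0)/0.0005 = 2169.8000; round gives code 2170.
Code 2170 maps back to 0 + 2170×0.0005 V = 1.085 V.
Error = 1.0849 − 1.085 = -0.0001 V = -0.100 mV.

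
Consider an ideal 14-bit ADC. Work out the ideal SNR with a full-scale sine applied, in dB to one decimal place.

SNR ≈ 6.02·N + 1.76 dB = 6.02·14 + 1.76 = 86.04 dB.

86.0 dB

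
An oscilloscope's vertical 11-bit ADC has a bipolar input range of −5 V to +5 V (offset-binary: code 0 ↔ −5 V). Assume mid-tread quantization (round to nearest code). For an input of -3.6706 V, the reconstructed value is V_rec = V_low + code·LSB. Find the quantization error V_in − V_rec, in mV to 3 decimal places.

1.275 mV

Step size: 10 V ÷ 2^11 = 4.883 mV.
Scaled input = 272.2611 LSBs, so code = 272.
Code 272 maps back to (−5) + 272×0.00488281 V = -3.671875 V.
V_in − V_rec = 0.001275 V = 1.275 mV.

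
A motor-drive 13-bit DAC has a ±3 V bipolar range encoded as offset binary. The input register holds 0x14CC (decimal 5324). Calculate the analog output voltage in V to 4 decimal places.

LSB = 6 V / 2^13 = 0.732 mV.
Code 0x14CC = 5324 decimal.
V_out = (−3) + 5324 × 0.000732422 V = 0.899414 V.

0.8994 V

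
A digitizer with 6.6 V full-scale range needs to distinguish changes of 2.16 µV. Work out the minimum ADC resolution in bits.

22 bits

Number of steps required ≥ 6.6 V / 2.16 µV = 3055555.56.
Need 2^N ≥ 3055555.56; 2^21 = 2097152, 2^22 = 4194304.
Minimum N = 22.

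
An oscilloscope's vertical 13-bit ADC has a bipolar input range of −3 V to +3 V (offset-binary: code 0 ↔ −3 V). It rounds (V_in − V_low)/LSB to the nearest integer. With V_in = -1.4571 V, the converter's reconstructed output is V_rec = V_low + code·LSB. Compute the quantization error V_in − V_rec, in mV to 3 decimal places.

Step size: 6 V ÷ 2^13 = 0.732 mV.
Scaled input = 2106.5728 LSBs, so code = 2107.
Reconstructed: -1.4567871 V.
V_in − V_rec = -0.000312891 V = -0.313 mV.

-0.313 mV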